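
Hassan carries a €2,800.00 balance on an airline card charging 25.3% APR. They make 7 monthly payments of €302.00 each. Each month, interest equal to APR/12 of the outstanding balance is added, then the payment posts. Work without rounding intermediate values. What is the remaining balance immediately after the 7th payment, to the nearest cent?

€987.80

Monthly rate r = 25.3%/12 = 2.10833% = 0.0210833.
Each month: B ← B·(1+r) − €302.00.
Month 1: interest €59.03; balance after payment €2,557.03.
Month 2: interest €53.91; balance after payment €2,308.94.
Month 3: interest €48.68; balance after payment €2,055.62.
Month 4: interest €43.34; balance after payment €1,796.96.
Month 5: interest €37.89; balance after payment €1,532.85.
Month 6: interest €32.32; balance after payment €1,263.17.
Month 7: interest €26.63; balance after payment €987.80.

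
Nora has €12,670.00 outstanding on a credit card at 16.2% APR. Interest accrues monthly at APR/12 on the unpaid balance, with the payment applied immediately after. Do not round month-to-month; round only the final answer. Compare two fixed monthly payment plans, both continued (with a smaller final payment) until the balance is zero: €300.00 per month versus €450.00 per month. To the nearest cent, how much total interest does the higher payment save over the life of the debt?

Monthly rate r = 16.2%/12 = 1.35% = 0.0135.
At €300.00/mo: n = ⌈−ln(1 − rB₀/P)/ln(1+r)⌉ = 63 payments (last €289.08); total interest = total paid − €12,670.00 = €6,219.08.
At €450.00/mo: 36 payments (last €297.93); total interest €3,377.93.
Interest saved = €6,219.08 − €3,377.93 = €2,841.15.

€2,841.15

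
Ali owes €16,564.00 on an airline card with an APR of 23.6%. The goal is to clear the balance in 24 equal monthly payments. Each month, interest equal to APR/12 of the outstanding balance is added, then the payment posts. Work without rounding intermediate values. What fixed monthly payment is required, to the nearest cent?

€872.45

Monthly rate r = 23.6%/12 = 1.96667% = 0.0196667.
Level-payment amortization: P = B₀·r / (1 − (1+r)^(−n)) = 16564.00·0.0196667 / (1 − 1.01967^(−24)).
Denominator 1 − (1+r)^(−24) = 0.373382289.
P = 325.759 / 0.373382289 ≈ 872.45.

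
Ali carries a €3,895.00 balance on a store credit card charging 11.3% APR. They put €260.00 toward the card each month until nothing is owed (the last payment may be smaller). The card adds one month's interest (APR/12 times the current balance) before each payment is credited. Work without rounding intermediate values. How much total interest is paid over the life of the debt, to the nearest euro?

Monthly rate r = 11.3%/12 = 0.941667% = 0.00941667.
Payoff takes n = ⌈−ln(1 − rB₀/P)/ln(1+r)⌉ = ⌈16.225⌉ = 17 payments; the last is €58.60.
Total paid = 16·€260.00 + €58.60 = €4,218.60.
Total interest = total paid − principal = €4,218.60 − €3,895.00 = €323.60.

€324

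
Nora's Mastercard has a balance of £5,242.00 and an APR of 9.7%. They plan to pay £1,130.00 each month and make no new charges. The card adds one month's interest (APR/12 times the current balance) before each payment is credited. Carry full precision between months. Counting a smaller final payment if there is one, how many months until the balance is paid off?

5 months

Monthly rate r = 9.7%/12 = 0.808333% = 0.00808333.
Recurrence: B ← B·(1+r) − £1,130.00.
Month 1: interest £42.37; balance after payment £4,154.37.
Month 2: interest £33.58; balance after payment £3,057.95.
Month 3: interest £24.72; balance after payment £1,952.67.
Month 4: interest £15.78; balance after payment £838.46.
Month 5: interest £6.78; balance after payment £0.00.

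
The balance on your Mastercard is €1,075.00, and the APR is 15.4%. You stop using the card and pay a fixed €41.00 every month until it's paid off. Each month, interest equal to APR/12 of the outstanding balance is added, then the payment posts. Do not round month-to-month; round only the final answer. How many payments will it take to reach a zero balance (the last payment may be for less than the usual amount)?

Monthly rate r = 15.4%/12 = 1.28333% = 0.0128333.
Recurrence: B ← B·(1+r) − €41.00.
Month 1: interest €13.80; balance after payment €1,047.80.
Month 2: interest €13.45; balance after payment €1,020.24.
Closed form: n = −ln(1 − rB₀/P)/ln(1+r) = −ln(0.66352)/ln(1.01283) ≈ 32.168, so the balance reaches zero during payment 33.

33 months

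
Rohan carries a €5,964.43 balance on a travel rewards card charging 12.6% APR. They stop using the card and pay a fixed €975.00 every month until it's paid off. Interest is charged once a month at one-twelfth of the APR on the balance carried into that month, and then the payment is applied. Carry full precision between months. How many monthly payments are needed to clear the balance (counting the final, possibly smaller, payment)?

Monthly rate r = 12.6%/12 = 1.05% = 0.0105.
Recurrence: B ← B·(1+r) − €975.00.
Month 1: interest €62.63; balance after payment €5,052.06.
Month 2: interest €53.05; balance after payment €4,130.10.
Closed form: n = −ln(1 − rB₀/P)/ln(1+r) = −ln(0.93577)/ln(1.0105) ≈ 6.356, so the balance reaches zero during payment 7.

7 months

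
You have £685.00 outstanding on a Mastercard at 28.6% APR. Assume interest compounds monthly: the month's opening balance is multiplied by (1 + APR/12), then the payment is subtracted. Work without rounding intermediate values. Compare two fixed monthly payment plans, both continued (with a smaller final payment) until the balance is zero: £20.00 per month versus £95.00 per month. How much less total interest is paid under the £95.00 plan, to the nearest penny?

£678.23

Monthly rate r = 28.6%/12 = 2.38333% = 0.0238333.
At £20.00/mo: n = ⌈−ln(1 − rB₀/P)/ln(1+r)⌉ = 72 payments (last £18.77); total interest = total paid − £685.00 = £753.77.
At £95.00/mo: 9 payments (last £0.54); total interest £75.54.
Interest saved = £753.77 − £75.54 = £678.23.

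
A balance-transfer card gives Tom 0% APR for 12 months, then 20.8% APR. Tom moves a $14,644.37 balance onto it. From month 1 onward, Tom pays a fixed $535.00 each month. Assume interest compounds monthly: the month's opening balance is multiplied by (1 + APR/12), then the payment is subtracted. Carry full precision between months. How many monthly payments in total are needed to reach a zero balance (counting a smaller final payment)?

Promo months 1–12 at r₀ = 0%/12 = 0; months 13+ at r₁ = 20.8%/12 = 0.0173333.
After month 12 (no interest yet): B = $14,644.37 − 12·$535.00 = $8,224.37.
Then at r₁ with $535.00/mo: n₂ = −ln(1 − r₁·B/P)/ln(1+r₁) ≈ 18.03 → 19 more payments.

31 months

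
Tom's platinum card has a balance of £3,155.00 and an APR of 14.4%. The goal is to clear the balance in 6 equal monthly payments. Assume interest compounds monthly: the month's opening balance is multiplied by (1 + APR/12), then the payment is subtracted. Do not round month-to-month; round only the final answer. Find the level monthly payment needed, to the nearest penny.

Monthly rate r = 14.4%/12 = 1.2% = 0.012.
Level-payment amortization: P = B₀·r / (1 − (1+r)^(−n)) = 3155.00·0.012 / (1 − 1.012^(−6)).
Denominator 1 − (1+r)^(−6) = 0.0690702166.
P = 37.86 / 0.0690702166 ≈ 548.14.

£548.14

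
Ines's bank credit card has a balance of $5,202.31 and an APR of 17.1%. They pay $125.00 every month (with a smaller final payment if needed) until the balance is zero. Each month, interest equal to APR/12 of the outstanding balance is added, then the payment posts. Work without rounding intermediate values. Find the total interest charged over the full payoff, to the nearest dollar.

$2,741

Monthly rate r = 17.1%/12 = 1.425% = 0.01425.
Payoff takes n = ⌈−ln(1 − rB₀/P)/ln(1+r)⌉ = ⌈63.543⌉ = 64 payments; the last is $68.10.
Total paid = 63·$125.00 + $68.10 = $7,943.10.
Total interest = total paid − principal = $7,943.10 − $5,202.31 = $2,740.79.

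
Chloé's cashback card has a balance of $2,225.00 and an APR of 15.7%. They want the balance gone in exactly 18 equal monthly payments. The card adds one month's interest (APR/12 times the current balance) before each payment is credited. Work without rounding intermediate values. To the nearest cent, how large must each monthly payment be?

Monthly rate r = 15.7%/12 = 1.30833% = 0.0130833.
Level-payment amortization: P = B₀·r / (1 − (1+r)^(−n)) = 2225.00·0.0130833 / (1 − 1.01308^(−18)).
Denominator 1 − (1+r)^(−18) = 0.208616615.
P = 29.1104 / 0.208616615 ≈ 139.54.

$139.54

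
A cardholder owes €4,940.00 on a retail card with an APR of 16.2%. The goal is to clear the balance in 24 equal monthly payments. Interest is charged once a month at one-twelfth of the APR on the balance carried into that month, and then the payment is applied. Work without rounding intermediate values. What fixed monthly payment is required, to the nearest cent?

€242.35

Monthly rate r = 16.2%/12 = 1.35% = 0.0135.
Level-payment amortization: P = B₀·r / (1 − (1+r)^(−n)) = 4940.00·0.0135 / (1 − 1.0135^(−24)).
Denominator 1 − (1+r)^(−24) = 0.275180402.
P = 66.69 / 0.275180402 ≈ 242.35.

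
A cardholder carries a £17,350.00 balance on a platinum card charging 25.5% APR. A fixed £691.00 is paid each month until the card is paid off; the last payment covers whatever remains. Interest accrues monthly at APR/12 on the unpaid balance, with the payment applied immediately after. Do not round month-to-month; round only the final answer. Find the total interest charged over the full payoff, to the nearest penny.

Monthly rate r = 25.5%/12 = 2.125% = 0.02125.
Payoff takes n = ⌈−ln(1 − rB₀/P)/ln(1+r)⌉ = ⌈36.268⌉ = 37 payments; the last is £186.54.
Total paid = 36·£691.00 + £186.54 = £25,062.54.
Total interest = total paid − principal = £25,062.54 − £17,350.00 = £7,712.54.

£7,712.54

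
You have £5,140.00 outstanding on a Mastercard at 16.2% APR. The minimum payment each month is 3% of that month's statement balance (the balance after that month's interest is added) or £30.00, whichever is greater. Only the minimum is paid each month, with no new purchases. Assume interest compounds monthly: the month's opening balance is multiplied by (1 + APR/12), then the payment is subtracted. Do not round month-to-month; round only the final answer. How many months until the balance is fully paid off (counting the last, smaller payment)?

141 months

Monthly rate r = 16.2%/12 = 1.35% = 0.0135.
While 3% of the post-interest balance exceeds £30.00, each month B ← (B·(1+r))·(1 − 0.03), i.e. B shrinks by the factor (1+r)·0.97 = 0.9831.
This holds for months 1–97. Entering month 98 the balance is £983.39; 3% of the post-interest balance is now below £30.00, so the flat £30.00 minimum applies from here.
From month 98 a fixed £30.00 at rate r clears £983.39 in 44 more payments. Total: 97 + 44 = 141 months.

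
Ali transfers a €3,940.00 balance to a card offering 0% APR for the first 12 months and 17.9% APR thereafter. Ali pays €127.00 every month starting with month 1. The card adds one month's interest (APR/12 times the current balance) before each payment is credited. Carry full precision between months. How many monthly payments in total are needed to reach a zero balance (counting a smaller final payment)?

35 payments

Promo months 1–12 at r₀ = 0%/12 = 0; months 13+ at r₁ = 17.9%/12 = 0.0149167.
After month 12 (no interest yet): B = €3,940.00 − 12·€127.00 = €2,416.00.
Then at r₁ with €127.00/mo: n₂ = −ln(1 − r₁·B/P)/ln(1+r₁) ≈ 22.54 → 23 more payments.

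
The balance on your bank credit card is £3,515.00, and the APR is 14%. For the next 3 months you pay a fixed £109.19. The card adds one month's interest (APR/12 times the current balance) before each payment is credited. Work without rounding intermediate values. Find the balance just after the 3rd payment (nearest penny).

£3,308.06

Monthly rate r = 14%/12 = 1.16667% = 0.0116667.
Each month: B ← B·(1+r) − £109.19.
Month 1: interest £41.01; balance after payment £3,446.82.
Month 2: interest £40.21; balance after payment £3,377.84.
Month 3: interest £39.41; balance after payment £3,308.06.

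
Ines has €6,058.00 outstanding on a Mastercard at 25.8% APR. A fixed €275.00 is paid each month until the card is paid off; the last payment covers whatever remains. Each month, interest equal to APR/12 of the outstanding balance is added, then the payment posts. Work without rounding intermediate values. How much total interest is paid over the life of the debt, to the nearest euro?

Monthly rate r = 25.8%/12 = 2.15% = 0.0215.
Payoff takes n = ⌈−ln(1 − rB₀/P)/ln(1+r)⌉ = ⌈30.168⌉ = 31 payments; the last is €46.67.
Total paid = 30·€275.00 + €46.67 = €8,296.67.
Total interest = total paid − principal = €8,296.67 − €6,058.00 = €2,238.67.

€2,239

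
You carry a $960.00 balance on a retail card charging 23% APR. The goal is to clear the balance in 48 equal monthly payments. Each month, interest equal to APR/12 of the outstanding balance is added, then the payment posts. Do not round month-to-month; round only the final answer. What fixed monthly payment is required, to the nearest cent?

Monthly rate r = 23%/12 = 1.91667% = 0.0191667.
Level-payment amortization: P = B₀·r / (1 − (1+r)^(−n)) = 960.00·0.0191667 / (1 − 1.01917^(−48)).
Denominator 1 − (1+r)^(−48) = 0.597996465.
P = 18.4 / 0.597996465 ≈ 30.77.

$30.77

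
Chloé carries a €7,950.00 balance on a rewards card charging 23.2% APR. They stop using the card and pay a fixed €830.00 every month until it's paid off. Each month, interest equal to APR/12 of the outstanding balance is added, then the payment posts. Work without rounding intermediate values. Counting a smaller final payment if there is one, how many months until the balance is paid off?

11 months

Monthly rate r = 23.2%/12 = 1.93333% = 0.0193333.
Recurrence: B ← B·(1+r) − €830.00.
Month 1: interest €153.70; balance after payment €7,273.70.
Month 2: interest €140.62; balance after payment €6,584.32.
Closed form: n = −ln(1 − rB₀/P)/ln(1+r) = −ln(0.81482)/ln(1.01933) ≈ 10.695, so the balance reaches zero during payment 11.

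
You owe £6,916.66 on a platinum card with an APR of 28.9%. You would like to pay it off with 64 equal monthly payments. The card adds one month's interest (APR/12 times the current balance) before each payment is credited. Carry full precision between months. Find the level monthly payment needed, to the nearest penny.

£213.02

Monthly rate r = 28.9%/12 = 2.40833% = 0.0240833.
Level-payment amortization: P = B₀·r / (1 − (1+r)^(−n)) = 6916.66·0.0240833 / (1 − 1.02408^(−64)).
Denominator 1 − (1+r)^(−64) = 0.781957619.
P = 166.576 / 0.781957619 ≈ 213.02.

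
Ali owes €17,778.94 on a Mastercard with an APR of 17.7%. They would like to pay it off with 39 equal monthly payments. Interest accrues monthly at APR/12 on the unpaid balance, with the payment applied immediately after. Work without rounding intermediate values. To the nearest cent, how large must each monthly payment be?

Monthly rate r = 17.7%/12 = 1.475% = 0.01475.
Level-payment amortization: P = B₀·r / (1 − (1+r)^(−n)) = 17778.94·0.01475 / (1 − 1.01475^(−39)).
Denominator 1 − (1+r)^(−39) = 0.435067369.
P = 262.239 / 0.435067369 ≈ 602.76.

€602.76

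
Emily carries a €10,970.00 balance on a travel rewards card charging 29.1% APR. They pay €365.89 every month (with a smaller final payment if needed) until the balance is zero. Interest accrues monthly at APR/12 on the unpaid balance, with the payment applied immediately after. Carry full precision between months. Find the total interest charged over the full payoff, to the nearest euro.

€8,859

Monthly rate r = 29.1%/12 = 2.425% = 0.02425.
Payoff takes n = ⌈−ln(1 − rB₀/P)/ln(1+r)⌉ = ⌈54.193⌉ = 55 payments; the last is €71.14.
Total paid = 54·€365.89 + €71.14 = €19,829.20.
Total interest = total paid − principal = €19,829.20 − €10,970.00 = €8,859.20.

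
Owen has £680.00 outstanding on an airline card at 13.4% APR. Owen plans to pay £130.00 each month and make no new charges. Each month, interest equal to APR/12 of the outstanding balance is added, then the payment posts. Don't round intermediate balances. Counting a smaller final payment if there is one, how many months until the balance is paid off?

6 months

Monthly rate r = 13.4%/12 = 1.11667% = 0.0111667.
Recurrence: B ← B·(1+r) − £130.00.
Month 1: interest £7.59; balance after payment £557.59.
Month 2: interest £6.23; balance after payment £433.82.
Month 3: interest £4.84; balance after payment £308.66.
Month 4: interest £3.45; balance after payment £182.11.
Month 5: interest £2.03; balance after payment £54.14.
Month 6: interest £0.60; balance after payment £0.00.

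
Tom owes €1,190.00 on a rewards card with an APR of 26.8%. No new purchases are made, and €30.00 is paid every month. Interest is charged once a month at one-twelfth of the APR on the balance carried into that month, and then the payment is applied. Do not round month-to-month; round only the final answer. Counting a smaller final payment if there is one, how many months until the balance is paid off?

99 payments

Monthly rate r = 26.8%/12 = 2.23333% = 0.0223333.
Recurrence: B ← B·(1+r) − €30.00.
Month 1: interest €26.58; balance after payment €1,186.58.
Month 2: interest €26.50; balance after payment €1,183.08.
Closed form: n = −ln(1 − rB₀/P)/ln(1+r) = −ln(0.11411)/ln(1.02233) ≈ 98.272, so the balance reaches zero during payment 99.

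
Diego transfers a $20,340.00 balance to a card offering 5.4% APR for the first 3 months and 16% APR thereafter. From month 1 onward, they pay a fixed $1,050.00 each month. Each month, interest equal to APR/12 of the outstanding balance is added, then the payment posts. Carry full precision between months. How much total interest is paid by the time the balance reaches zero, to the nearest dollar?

Promo months 1–3 at r₀ = 5.4%/12 = 0.0045; months 4+ at r₁ = 16%/12 = 0.0133333.
After month 3: iterate B ← B·(1+r₀) − $1,050.00 for 3 months → $17,451.63.
Then at r₁ with $1,050.00/mo: n₂ = −ln(1 − r₁·B/P)/ln(1+r₁) ≈ 18.91 → 19 more payments.
Total paid = 21·$1,050.00 + $960.63 = $23,010.63; interest = $23,010.63 − $20,340.00 = $2,670.63.

$2,671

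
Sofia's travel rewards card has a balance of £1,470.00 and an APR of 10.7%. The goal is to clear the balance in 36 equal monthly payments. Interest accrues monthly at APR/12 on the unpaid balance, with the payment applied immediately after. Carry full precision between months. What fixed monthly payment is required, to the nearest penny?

Monthly rate r = 10.7%/12 = 0.891667% = 0.00891667.
Level-payment amortization: P = B₀·r / (1 − (1+r)^(−n)) = 1470.00·0.00891667 / (1 − 1.00892^(−36)).
Denominator 1 − (1+r)^(−36) = 0.273543974.
P = 13.1075 / 0.273543974 ≈ 47.92.

£47.92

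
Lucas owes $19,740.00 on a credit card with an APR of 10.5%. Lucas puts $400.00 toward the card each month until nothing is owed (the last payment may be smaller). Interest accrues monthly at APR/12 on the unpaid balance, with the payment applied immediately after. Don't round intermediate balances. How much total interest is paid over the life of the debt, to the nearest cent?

$6,215.53

Monthly rate r = 10.5%/12 = 0.875% = 0.00875.
Payoff takes n = ⌈−ln(1 − rB₀/P)/ln(1+r)⌉ = ⌈64.888⌉ = 65 payments; the last is $355.53.
Total paid = 64·$400.00 + $355.53 = $25,955.53.
Total interest = total paid − principal = $25,955.53 − $19,740.00 = $6,215.53.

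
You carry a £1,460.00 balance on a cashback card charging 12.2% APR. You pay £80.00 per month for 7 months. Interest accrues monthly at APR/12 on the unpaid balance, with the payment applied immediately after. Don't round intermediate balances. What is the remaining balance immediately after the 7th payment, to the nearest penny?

£989.75

Monthly rate r = 12.2%/12 = 1.01667% = 0.0101667.
Each month: B ← B·(1+r) − £80.00.
Month 1: interest £14.84; balance after payment £1,394.84.
Month 2: interest £14.18; balance after payment £1,329.02.
Month 3: interest £13.51; balance after payment £1,262.54.
Month 4: interest £12.84; balance after payment £1,195.37.
Month 5: interest £12.15; balance after payment £1,127.52.
Month 6: interest £11.46; balance after payment £1,058.99.
Month 7: interest £10.77; balance after payment £989.75.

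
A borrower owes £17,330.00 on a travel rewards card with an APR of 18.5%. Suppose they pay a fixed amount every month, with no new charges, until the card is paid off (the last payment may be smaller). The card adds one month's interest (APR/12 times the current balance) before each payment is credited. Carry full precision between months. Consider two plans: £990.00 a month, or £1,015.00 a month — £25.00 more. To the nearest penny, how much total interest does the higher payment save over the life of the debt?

Monthly rate r = 18.5%/12 = 1.54167% = 0.0154167.
At £990.00/mo: n = ⌈−ln(1 − rB₀/P)/ln(1+r)⌉ = 21 payments (last £555.22); total interest = total paid − £17,330.00 = £3,025.22.
At £1,015.00/mo: 20 payments (last £981.32); total interest £2,936.32.
Interest saved = £3,025.22 − £2,936.32 = £88.90.

£88.90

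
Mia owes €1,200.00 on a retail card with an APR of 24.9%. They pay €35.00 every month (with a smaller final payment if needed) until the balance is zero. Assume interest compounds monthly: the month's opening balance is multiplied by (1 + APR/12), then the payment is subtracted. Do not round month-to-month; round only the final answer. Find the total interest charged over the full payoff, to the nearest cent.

Monthly rate r = 24.9%/12 = 2.075% = 0.02075.
Payoff takes n = ⌈−ln(1 − rB₀/P)/ln(1+r)⌉ = ⌈60.514⌉ = 61 payments; the last is €18.08.
Total paid = 60·€35.00 + €18.08 = €2,118.08.
Total interest = total paid − principal = €2,118.08 − €1,200.00 = €918.08.

€918.08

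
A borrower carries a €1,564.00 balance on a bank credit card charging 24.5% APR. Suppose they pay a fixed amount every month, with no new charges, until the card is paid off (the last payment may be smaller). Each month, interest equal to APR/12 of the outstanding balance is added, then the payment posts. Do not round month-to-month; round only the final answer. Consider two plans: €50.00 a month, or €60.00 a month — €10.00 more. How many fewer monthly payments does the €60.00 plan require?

Monthly rate r = 24.5%/12 = 2.04167% = 0.0204167.
At €50.00/mo: n = ⌈−ln(1 − rB₀/P)/ln(1+r)⌉ = 51 payments (last €18.20); total interest = total paid − €1,564.00 = €954.20.
At €60.00/mo: 38 payments (last €35.46); total interest €691.46.
Payments saved = 51 − 38 = 13.

13 fewer payments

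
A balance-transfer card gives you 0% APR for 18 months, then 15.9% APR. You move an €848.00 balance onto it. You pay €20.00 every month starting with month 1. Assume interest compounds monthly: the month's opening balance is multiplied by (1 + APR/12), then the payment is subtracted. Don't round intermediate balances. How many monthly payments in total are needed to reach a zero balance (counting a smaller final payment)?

48 months

Promo months 1–18 at r₀ = 0%/12 = 0; months 19+ at r₁ = 15.9%/12 = 0.01325.
After month 18 (no interest yet): B = €848.00 − 18·€20.00 = €488.00.
Then at r₁ with €20.00/mo: n₂ = −ln(1 − r₁·B/P)/ln(1+r₁) ≈ 29.67 → 30 more payments.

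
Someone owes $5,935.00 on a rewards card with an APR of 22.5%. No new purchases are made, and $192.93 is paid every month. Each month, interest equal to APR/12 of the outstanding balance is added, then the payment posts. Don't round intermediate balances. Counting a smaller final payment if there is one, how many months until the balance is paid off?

Monthly rate r = 22.5%/12 = 1.875% = 0.01875.
Recurrence: B ← B·(1+r) − $192.93.
Month 1: interest $111.28; balance after payment $5,853.35.
Month 2: interest $109.75; balance after payment $5,770.17.
Closed form: n = −ln(1 − rB₀/P)/ln(1+r) = −ln(0.4232)/ln(1.01875) ≈ 46.290, so the balance reaches zero during payment 47.

47 months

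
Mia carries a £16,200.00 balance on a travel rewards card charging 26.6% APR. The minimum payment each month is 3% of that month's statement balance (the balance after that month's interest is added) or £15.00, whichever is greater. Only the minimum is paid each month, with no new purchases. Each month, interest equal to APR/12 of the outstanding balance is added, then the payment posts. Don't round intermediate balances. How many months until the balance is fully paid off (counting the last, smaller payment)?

469 months

Monthly rate r = 26.6%/12 = 2.21667% = 0.0221667.
While 3% of the post-interest balance exceeds £15.00, each month B ← (B·(1+r))·(1 − 0.03), i.e. B shrinks by the factor (1+r)·0.97 = 0.9915.
This holds for months 1–411. Entering month 412 the balance is £485.43; 3% of the post-interest balance is now below £15.00, so the flat £15.00 minimum applies from here.
From month 412 a fixed £15.00 at rate r clears £485.43 in 58 more payments. Total: 411 + 58 = 469 months.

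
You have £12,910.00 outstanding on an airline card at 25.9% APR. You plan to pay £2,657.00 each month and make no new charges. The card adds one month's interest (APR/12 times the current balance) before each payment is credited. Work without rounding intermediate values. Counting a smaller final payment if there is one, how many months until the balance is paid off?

6 months

Monthly rate r = 25.9%/12 = 2.15833% = 0.0215833.
Recurrence: B ← B·(1+r) − £2,657.00.
Month 1: interest £278.64; balance after payment £10,531.64.
Month 2: interest £227.31; balance after payment £8,101.95.
Month 3: interest £174.87; balance after payment £5,619.82.
Month 4: interest £121.29; balance after payment £3,084.11.
Month 5: interest £66.57; balance after payment £493.68.
Month 6: interest £10.66; balance after payment £0.00.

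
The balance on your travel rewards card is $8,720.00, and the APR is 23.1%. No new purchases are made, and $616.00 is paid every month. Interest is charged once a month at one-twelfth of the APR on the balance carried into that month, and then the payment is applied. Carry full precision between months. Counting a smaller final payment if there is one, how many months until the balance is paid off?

Monthly rate r = 23.1%/12 = 1.925% = 0.01925.
Recurrence: B ← B·(1+r) − $616.00.
Month 1: interest $167.86; balance after payment $8,271.86.
Month 2: interest $159.23; balance after payment $7,815.09.
Closed form: n = −ln(1 − rB₀/P)/ln(1+r) = −ln(0.7275)/ln(1.01925) ≈ 16.685, so the balance reaches zero during payment 17.

17 months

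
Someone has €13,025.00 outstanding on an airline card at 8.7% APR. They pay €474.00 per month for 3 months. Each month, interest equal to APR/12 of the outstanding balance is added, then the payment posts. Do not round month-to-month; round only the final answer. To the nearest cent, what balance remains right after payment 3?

Monthly rate r = 8.7%/12 = 0.725% = 0.00725.
Each month: B ← B·(1+r) − €474.00.
Month 1: interest €94.43; balance after payment €12,645.43.
Month 2: interest €91.68; balance after payment €12,263.11.
Month 3: interest €88.91; balance after payment €11,878.02.

€11,878.02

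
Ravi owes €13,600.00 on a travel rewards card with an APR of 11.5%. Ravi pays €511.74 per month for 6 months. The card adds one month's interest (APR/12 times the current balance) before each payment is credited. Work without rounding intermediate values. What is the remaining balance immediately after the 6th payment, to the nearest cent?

Monthly rate r = 11.5%/12 = 0.958333% = 0.00958333.
Each month: B ← B·(1+r) − €511.74.
Month 1: interest €130.33; balance after payment €13,218.59.
Month 2: interest €126.68; balance after payment €12,833.53.
Month 3: interest €122.99; balance after payment €12,444.78.
Month 4: interest €119.26; balance after payment €12,052.30.
Month 5: interest €115.50; balance after payment €11,656.06.
Month 6: interest €111.70; balance after payment €11,256.03.

€11,256.03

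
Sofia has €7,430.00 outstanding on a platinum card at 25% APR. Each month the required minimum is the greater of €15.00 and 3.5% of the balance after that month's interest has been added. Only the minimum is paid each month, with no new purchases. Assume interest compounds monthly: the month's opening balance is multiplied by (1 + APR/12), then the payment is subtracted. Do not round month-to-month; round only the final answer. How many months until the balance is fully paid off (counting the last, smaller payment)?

Monthly rate r = 25%/12 = 2.08333% = 0.0208333.
While 3.5% of the post-interest balance exceeds €15.00, each month B ← (B·(1+r))·(1 − 0.035), i.e. B shrinks by the factor (1+r)·0.965 = 0.9851.
This holds for months 1–192. Entering month 193 the balance is €416.45; 3.5% of the post-interest balance is now below €15.00, so the flat €15.00 minimum applies from here.
From month 193 a fixed €15.00 at rate r clears €416.45 in 42 more payments. Total: 192 + 42 = 234 months.

234 months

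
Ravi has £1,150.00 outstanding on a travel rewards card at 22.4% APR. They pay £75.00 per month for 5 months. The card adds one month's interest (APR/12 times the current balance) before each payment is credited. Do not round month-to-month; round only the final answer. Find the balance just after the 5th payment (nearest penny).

Monthly rate r = 22.4%/12 = 1.86667% = 0.0186667.
Each month: B ← B·(1+r) − £75.00.
Month 1: interest £21.47; balance after payment £1,096.47.
Month 2: interest £20.47; balance after payment £1,041.93.
Month 3: interest £19.45; balance after payment £986.38.
Month 4: interest £18.41; balance after payment £929.80.
Month 5: interest £17.36; balance after payment £872.15.

£872.15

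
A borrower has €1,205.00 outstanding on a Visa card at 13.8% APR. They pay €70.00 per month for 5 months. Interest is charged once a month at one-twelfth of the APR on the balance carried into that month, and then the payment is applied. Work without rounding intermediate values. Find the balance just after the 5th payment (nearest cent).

Monthly rate r = 13.8%/12 = 1.15% = 0.0115.
Each month: B ← B·(1+r) − €70.00.
Month 1: interest €13.86; balance after payment €1,148.86.
Month 2: interest €13.21; balance after payment €1,092.07.
Month 3: interest €12.56; balance after payment €1,034.63.
Month 4: interest €11.90; balance after payment €976.53.
Month 5: interest €11.23; balance after payment €917.76.

€917.76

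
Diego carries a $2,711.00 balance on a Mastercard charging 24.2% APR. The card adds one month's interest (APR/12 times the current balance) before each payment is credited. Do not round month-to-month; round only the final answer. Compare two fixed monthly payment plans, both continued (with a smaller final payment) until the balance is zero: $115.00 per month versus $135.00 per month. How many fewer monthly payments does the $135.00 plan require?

6 fewer payments

Monthly rate r = 24.2%/12 = 2.01667% = 0.0201667.
At $115.00/mo: n = ⌈−ln(1 − rB₀/P)/ln(1+r)⌉ = 33 payments (last $36.08); total interest = total paid − $2,711.00 = $1,005.08.
At $135.00/mo: 27 payments (last $0.26); total interest $799.26.
Payments saved = 33 − 27 = 6.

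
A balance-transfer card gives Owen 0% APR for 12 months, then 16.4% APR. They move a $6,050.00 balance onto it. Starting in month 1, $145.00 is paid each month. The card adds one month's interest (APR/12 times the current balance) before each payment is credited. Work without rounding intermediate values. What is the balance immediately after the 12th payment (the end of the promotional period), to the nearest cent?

$4,310.00

Promo months 1–12 at r₀ = 0%/12 = 0; months 13+ at r₁ = 16.4%/12 = 0.0136667.
After month 12 (no interest yet): B = $6,050.00 − 12·$145.00 = $4,310.00.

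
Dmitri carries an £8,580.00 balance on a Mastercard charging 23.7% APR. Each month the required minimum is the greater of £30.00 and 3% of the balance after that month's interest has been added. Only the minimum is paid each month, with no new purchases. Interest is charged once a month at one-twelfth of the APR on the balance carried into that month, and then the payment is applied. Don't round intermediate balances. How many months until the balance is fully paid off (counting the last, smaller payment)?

252 months

Monthly rate r = 23.7%/12 = 1.975% = 0.01975.
While 3% of the post-interest balance exceeds £30.00, each month B ← (B·(1+r))·(1 − 0.03), i.e. B shrinks by the factor (1+r)·0.97 = 0.98916.
This holds for months 1–199. Entering month 200 the balance is £980.19; 3% of the post-interest balance is now below £30.00, so the flat £30.00 minimum applies from here.
From month 200 a fixed £30.00 at rate r clears £980.19 in 53 more payments. Total: 199 + 53 = 252 months.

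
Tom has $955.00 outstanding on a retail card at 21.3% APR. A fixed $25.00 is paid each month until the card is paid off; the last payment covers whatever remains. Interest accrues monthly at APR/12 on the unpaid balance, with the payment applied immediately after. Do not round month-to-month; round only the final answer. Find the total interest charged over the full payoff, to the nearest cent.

$655.46

Monthly rate r = 21.3%/12 = 1.775% = 0.01775.
Payoff takes n = ⌈−ln(1 − rB₀/P)/ln(1+r)⌉ = ⌈64.416⌉ = 65 payments; the last is $10.46.
Total paid = 64·$25.00 + $10.46 = $1,610.46.
Total interest = total paid − principal = $1,610.46 − $955.00 = $655.46.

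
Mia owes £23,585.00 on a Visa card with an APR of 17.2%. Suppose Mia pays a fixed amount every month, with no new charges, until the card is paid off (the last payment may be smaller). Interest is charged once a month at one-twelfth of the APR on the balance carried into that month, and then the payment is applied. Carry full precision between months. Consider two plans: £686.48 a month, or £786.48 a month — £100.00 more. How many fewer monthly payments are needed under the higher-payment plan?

8 fewer payments

Monthly rate r = 17.2%/12 = 1.43333% = 0.0143333.
At £686.48/mo: n = ⌈−ln(1 − rB₀/P)/ln(1+r)⌉ = 48 payments (last £447.79); total interest = total paid − £23,585.00 = £9,127.35.
At £786.48/mo: 40 payments (last £376.45); total interest £7,464.17.
Payments saved = 48 − 40 = 8.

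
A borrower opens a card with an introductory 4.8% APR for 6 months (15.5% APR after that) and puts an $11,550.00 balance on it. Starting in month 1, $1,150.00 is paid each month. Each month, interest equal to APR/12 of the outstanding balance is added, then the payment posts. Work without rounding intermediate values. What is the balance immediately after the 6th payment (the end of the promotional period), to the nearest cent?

Promo months 1–6 at r₀ = 4.8%/12 = 0.004; months 7+ at r₁ = 15.5%/12 = 0.0129167.
After month 6: iterate B ← B·(1+r₀) − $1,150.00 for 6 months → $4,860.62.

$4,860.62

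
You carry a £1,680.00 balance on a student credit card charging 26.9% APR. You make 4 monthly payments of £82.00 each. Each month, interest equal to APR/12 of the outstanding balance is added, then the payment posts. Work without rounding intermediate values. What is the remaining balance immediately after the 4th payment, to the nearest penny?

£1,496.59

Monthly rate r = 26.9%/12 = 2.24167% = 0.0224167.
Each month: B ← B·(1+r) − £82.00.
Month 1: interest £37.66; balance after payment £1,635.66.
Month 2: interest £36.67; balance after payment £1,590.33.
Month 3: interest £35.65; balance after payment £1,543.98.
Month 4: interest £34.61; balance after payment £1,496.59.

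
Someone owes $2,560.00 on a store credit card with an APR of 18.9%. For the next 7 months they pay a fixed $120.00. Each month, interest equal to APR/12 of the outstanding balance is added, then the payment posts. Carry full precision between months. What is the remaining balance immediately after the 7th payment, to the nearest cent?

Monthly rate r = 18.9%/12 = 1.575% = 0.01575.
Each month: B ← B·(1+r) − $120.00.
Month 1: interest $40.32; balance after payment $2,480.32.
Month 2: interest $39.07; balance after payment $2,399.39.
Month 3: interest $37.79; balance after payment $2,317.18.
Month 4: interest $36.50; balance after payment $2,233.67.
Month 5: interest $35.18; balance after payment $2,148.85.
Month 6: interest $33.84; balance after payment $2,062.70.
Month 7: interest $32.49; balance after payment $1,975.18.

$1,975.18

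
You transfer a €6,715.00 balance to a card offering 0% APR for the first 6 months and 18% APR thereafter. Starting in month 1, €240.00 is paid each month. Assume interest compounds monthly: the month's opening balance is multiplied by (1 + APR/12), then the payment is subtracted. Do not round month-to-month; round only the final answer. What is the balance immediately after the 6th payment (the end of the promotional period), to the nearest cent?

€5,275.00

Promo months 1–6 at r₀ = 0%/12 = 0; months 7+ at r₁ = 18%/12 = 0.015.
After month 6 (no interest yet): B = €6,715.00 − 6·€240.00 = €5,275.00.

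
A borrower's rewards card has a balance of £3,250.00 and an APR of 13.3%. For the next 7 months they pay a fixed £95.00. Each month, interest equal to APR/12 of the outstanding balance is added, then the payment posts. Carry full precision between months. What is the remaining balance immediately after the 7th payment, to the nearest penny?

£2,823.16

Monthly rate r = 13.3%/12 = 1.10833% = 0.0110833.
Each month: B ← B·(1+r) − £95.00.
Month 1: interest £36.02; balance after payment £3,191.02.
Month 2: interest £35.37; balance after payment £3,131.39.
Month 3: interest £34.71; balance after payment £3,071.09.
Month 4: interest £34.04; balance after payment £3,010.13.
Month 5: interest £33.36; balance after payment £2,948.49.
Month 6: interest £32.68; balance after payment £2,886.17.
Month 7: interest £31.99; balance after payment £2,823.16.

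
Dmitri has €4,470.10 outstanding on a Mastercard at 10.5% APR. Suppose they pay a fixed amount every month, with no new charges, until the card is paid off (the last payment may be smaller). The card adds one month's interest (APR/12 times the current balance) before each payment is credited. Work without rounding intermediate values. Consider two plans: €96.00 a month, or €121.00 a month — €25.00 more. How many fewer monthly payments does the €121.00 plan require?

Monthly rate r = 10.5%/12 = 0.875% = 0.00875.
At €96.00/mo: n = ⌈−ln(1 − rB₀/P)/ln(1+r)⌉ = 61 payments (last €6.32); total interest = total paid − €4,470.10 = €1,296.22.
At €121.00/mo: 45 payments (last €99.10); total interest €953.00.
Payments saved = 61 − 45 = 16.

16 fewer payments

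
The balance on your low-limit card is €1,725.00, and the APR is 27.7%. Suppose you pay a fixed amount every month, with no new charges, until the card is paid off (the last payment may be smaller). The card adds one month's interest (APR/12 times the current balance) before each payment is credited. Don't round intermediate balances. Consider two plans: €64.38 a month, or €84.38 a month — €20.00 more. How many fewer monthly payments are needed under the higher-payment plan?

Monthly rate r = 27.7%/12 = 2.30833% = 0.0230833.
At €64.38/mo: n = ⌈−ln(1 − rB₀/P)/ln(1+r)⌉ = 43 payments (last €14.67); total interest = total paid − €1,725.00 = €993.63.
At €84.38/mo: 28 payments (last €82.48); total interest €635.74.
Payments saved = 43 − 28 = 15.

15 fewer payments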